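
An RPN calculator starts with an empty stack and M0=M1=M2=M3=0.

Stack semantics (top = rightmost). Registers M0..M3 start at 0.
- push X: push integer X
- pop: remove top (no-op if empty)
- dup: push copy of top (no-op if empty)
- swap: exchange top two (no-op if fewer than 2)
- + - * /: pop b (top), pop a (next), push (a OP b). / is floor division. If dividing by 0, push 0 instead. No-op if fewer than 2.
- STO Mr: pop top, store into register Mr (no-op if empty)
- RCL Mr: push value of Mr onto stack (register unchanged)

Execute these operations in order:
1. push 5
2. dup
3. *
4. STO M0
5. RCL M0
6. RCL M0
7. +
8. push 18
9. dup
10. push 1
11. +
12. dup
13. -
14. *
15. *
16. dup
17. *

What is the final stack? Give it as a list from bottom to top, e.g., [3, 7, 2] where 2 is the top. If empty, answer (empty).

Answer: [0]

Derivation:
After op 1 (push 5): stack=[5] mem=[0,0,0,0]
After op 2 (dup): stack=[5,5] mem=[0,0,0,0]
After op 3 (*): stack=[25] mem=[0,0,0,0]
After op 4 (STO M0): stack=[empty] mem=[25,0,0,0]
After op 5 (RCL M0): stack=[25] mem=[25,0,0,0]
After op 6 (RCL M0): stack=[25,25] mem=[25,0,0,0]
After op 7 (+): stack=[50] mem=[25,0,0,0]
After op 8 (push 18): stack=[50,18] mem=[25,0,0,0]
After op 9 (dup): stack=[50,18,18] mem=[25,0,0,0]
After op 10 (push 1): stack=[50,18,18,1] mem=[25,0,0,0]
After op 11 (+): stack=[50,18,19] mem=[25,0,0,0]
After op 12 (dup): stack=[50,18,19,19] mem=[25,0,0,0]
After op 13 (-): stack=[50,18,0] mem=[25,0,0,0]
After op 14 (*): stack=[50,0] mem=[25,0,0,0]
After op 15 (*): stack=[0] mem=[25,0,0,0]
After op 16 (dup): stack=[0,0] mem=[25,0,0,0]
After op 17 (*): stack=[0] mem=[25,0,0,0]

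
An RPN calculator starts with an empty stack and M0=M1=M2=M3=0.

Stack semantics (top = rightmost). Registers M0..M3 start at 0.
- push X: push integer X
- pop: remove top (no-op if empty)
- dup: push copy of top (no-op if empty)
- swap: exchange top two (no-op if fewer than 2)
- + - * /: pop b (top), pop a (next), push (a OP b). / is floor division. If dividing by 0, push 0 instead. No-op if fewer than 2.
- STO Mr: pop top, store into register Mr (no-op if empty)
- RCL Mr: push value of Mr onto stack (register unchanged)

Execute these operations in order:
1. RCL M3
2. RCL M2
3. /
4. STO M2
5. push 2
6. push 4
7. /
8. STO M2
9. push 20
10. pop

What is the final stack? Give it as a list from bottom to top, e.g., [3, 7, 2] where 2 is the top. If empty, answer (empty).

After op 1 (RCL M3): stack=[0] mem=[0,0,0,0]
After op 2 (RCL M2): stack=[0,0] mem=[0,0,0,0]
After op 3 (/): stack=[0] mem=[0,0,0,0]
After op 4 (STO M2): stack=[empty] mem=[0,0,0,0]
After op 5 (push 2): stack=[2] mem=[0,0,0,0]
After op 6 (push 4): stack=[2,4] mem=[0,0,0,0]
After op 7 (/): stack=[0] mem=[0,0,0,0]
After op 8 (STO M2): stack=[empty] mem=[0,0,0,0]
After op 9 (push 20): stack=[20] mem=[0,0,0,0]
After op 10 (pop): stack=[empty] mem=[0,0,0,0]

Answer: (empty)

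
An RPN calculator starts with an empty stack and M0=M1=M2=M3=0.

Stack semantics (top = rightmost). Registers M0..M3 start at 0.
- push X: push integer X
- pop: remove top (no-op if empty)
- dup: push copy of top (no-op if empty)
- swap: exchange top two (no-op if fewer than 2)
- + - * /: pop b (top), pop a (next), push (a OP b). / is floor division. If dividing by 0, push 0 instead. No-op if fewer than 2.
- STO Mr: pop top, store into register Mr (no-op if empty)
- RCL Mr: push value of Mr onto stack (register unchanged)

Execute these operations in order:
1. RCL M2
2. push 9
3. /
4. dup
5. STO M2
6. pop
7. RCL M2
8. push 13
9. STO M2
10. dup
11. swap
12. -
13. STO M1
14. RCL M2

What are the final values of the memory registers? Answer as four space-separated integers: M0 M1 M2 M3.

Answer: 0 0 13 0

Derivation:
After op 1 (RCL M2): stack=[0] mem=[0,0,0,0]
After op 2 (push 9): stack=[0,9] mem=[0,0,0,0]
After op 3 (/): stack=[0] mem=[0,0,0,0]
After op 4 (dup): stack=[0,0] mem=[0,0,0,0]
After op 5 (STO M2): stack=[0] mem=[0,0,0,0]
After op 6 (pop): stack=[empty] mem=[0,0,0,0]
After op 7 (RCL M2): stack=[0] mem=[0,0,0,0]
After op 8 (push 13): stack=[0,13] mem=[0,0,0,0]
After op 9 (STO M2): stack=[0] mem=[0,0,13,0]
After op 10 (dup): stack=[0,0] mem=[0,0,13,0]
After op 11 (swap): stack=[0,0] mem=[0,0,13,0]
After op 12 (-): stack=[0] mem=[0,0,13,0]
After op 13 (STO M1): stack=[empty] mem=[0,0,13,0]
After op 14 (RCL M2): stack=[13] mem=[0,0,13,0]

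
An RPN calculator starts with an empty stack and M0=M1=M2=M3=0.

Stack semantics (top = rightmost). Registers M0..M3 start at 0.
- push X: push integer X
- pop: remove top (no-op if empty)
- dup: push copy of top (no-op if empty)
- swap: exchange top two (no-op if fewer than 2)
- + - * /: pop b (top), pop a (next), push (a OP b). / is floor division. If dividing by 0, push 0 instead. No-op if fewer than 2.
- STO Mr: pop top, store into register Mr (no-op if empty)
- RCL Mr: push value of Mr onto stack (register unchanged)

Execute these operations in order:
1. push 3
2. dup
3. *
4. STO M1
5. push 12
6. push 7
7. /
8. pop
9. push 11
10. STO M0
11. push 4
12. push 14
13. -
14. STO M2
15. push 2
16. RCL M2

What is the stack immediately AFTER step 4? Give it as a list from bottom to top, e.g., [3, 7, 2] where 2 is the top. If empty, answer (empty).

After op 1 (push 3): stack=[3] mem=[0,0,0,0]
After op 2 (dup): stack=[3,3] mem=[0,0,0,0]
After op 3 (*): stack=[9] mem=[0,0,0,0]
After op 4 (STO M1): stack=[empty] mem=[0,9,0,0]

(empty)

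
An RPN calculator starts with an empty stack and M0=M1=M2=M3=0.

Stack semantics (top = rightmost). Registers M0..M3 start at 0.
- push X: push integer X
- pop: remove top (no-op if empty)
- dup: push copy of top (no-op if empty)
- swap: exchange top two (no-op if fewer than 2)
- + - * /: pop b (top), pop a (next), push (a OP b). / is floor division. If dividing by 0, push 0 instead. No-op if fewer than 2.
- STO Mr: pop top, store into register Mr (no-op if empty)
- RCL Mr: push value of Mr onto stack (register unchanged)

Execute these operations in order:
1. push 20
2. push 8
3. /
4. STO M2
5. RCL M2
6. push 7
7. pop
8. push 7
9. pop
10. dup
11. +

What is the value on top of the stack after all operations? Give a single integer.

Answer: 4

Derivation:
After op 1 (push 20): stack=[20] mem=[0,0,0,0]
After op 2 (push 8): stack=[20,8] mem=[0,0,0,0]
After op 3 (/): stack=[2] mem=[0,0,0,0]
After op 4 (STO M2): stack=[empty] mem=[0,0,2,0]
After op 5 (RCL M2): stack=[2] mem=[0,0,2,0]
After op 6 (push 7): stack=[2,7] mem=[0,0,2,0]
After op 7 (pop): stack=[2] mem=[0,0,2,0]
After op 8 (push 7): stack=[2,7] mem=[0,0,2,0]
After op 9 (pop): stack=[2] mem=[0,0,2,0]
After op 10 (dup): stack=[2,2] mem=[0,0,2,0]
After op 11 (+): stack=[4] mem=[0,0,2,0]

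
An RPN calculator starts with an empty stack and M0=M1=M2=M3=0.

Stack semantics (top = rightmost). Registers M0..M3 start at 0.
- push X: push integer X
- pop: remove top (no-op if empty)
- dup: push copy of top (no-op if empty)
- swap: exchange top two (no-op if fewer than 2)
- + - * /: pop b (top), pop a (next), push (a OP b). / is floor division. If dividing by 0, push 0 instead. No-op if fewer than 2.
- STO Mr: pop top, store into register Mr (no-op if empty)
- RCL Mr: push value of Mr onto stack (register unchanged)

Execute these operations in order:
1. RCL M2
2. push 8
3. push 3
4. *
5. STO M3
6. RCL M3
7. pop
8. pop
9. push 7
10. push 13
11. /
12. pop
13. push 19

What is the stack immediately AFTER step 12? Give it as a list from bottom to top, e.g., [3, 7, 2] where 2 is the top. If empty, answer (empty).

After op 1 (RCL M2): stack=[0] mem=[0,0,0,0]
After op 2 (push 8): stack=[0,8] mem=[0,0,0,0]
After op 3 (push 3): stack=[0,8,3] mem=[0,0,0,0]
After op 4 (*): stack=[0,24] mem=[0,0,0,0]
After op 5 (STO M3): stack=[0] mem=[0,0,0,24]
After op 6 (RCL M3): stack=[0,24] mem=[0,0,0,24]
After op 7 (pop): stack=[0] mem=[0,0,0,24]
After op 8 (pop): stack=[empty] mem=[0,0,0,24]
After op 9 (push 7): stack=[7] mem=[0,0,0,24]
After op 10 (push 13): stack=[7,13] mem=[0,0,0,24]
After op 11 (/): stack=[0] mem=[0,0,0,24]
After op 12 (pop): stack=[empty] mem=[0,0,0,24]

(empty)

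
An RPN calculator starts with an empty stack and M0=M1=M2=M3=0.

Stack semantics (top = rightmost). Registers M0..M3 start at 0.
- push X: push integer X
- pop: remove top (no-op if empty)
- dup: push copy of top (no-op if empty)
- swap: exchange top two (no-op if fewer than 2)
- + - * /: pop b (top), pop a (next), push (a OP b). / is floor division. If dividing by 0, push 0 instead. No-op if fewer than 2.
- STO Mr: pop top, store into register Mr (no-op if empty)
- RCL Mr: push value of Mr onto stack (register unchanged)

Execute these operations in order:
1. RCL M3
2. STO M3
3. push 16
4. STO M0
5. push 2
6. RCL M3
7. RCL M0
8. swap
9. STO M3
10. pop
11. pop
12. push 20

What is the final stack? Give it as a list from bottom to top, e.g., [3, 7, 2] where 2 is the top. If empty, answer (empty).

After op 1 (RCL M3): stack=[0] mem=[0,0,0,0]
After op 2 (STO M3): stack=[empty] mem=[0,0,0,0]
After op 3 (push 16): stack=[16] mem=[0,0,0,0]
After op 4 (STO M0): stack=[empty] mem=[16,0,0,0]
After op 5 (push 2): stack=[2] mem=[16,0,0,0]
After op 6 (RCL M3): stack=[2,0] mem=[16,0,0,0]
After op 7 (RCL M0): stack=[2,0,16] mem=[16,0,0,0]
After op 8 (swap): stack=[2,16,0] mem=[16,0,0,0]
After op 9 (STO M3): stack=[2,16] mem=[16,0,0,0]
After op 10 (pop): stack=[2] mem=[16,0,0,0]
After op 11 (pop): stack=[empty] mem=[16,0,0,0]
After op 12 (push 20): stack=[20] mem=[16,0,0,0]

Answer: [20]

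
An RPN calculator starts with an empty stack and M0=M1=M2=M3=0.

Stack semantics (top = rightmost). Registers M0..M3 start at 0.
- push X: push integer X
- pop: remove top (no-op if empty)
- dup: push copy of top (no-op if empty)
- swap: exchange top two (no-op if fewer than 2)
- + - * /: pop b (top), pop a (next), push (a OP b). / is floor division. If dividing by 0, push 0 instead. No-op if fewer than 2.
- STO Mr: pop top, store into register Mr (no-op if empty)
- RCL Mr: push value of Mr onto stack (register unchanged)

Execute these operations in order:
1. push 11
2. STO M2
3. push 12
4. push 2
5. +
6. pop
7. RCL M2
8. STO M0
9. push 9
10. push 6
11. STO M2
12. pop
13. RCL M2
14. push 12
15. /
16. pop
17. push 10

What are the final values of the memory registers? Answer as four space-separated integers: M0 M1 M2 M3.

After op 1 (push 11): stack=[11] mem=[0,0,0,0]
After op 2 (STO M2): stack=[empty] mem=[0,0,11,0]
After op 3 (push 12): stack=[12] mem=[0,0,11,0]
After op 4 (push 2): stack=[12,2] mem=[0,0,11,0]
After op 5 (+): stack=[14] mem=[0,0,11,0]
After op 6 (pop): stack=[empty] mem=[0,0,11,0]
After op 7 (RCL M2): stack=[11] mem=[0,0,11,0]
After op 8 (STO M0): stack=[empty] mem=[11,0,11,0]
After op 9 (push 9): stack=[9] mem=[11,0,11,0]
After op 10 (push 6): stack=[9,6] mem=[11,0,11,0]
After op 11 (STO M2): stack=[9] mem=[11,0,6,0]
After op 12 (pop): stack=[empty] mem=[11,0,6,0]
After op 13 (RCL M2): stack=[6] mem=[11,0,6,0]
After op 14 (push 12): stack=[6,12] mem=[11,0,6,0]
After op 15 (/): stack=[0] mem=[11,0,6,0]
After op 16 (pop): stack=[empty] mem=[11,0,6,0]
After op 17 (push 10): stack=[10] mem=[11,0,6,0]

Answer: 11 0 6 0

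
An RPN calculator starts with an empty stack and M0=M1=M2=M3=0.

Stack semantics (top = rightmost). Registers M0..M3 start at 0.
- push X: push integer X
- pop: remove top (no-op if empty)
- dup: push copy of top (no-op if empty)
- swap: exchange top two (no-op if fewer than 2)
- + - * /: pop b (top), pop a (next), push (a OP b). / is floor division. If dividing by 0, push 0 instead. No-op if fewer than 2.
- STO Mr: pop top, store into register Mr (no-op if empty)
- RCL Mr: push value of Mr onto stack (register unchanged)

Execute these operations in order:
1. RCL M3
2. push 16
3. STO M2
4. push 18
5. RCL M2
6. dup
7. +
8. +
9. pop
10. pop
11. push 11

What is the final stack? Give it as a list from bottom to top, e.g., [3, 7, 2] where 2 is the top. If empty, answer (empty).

After op 1 (RCL M3): stack=[0] mem=[0,0,0,0]
After op 2 (push 16): stack=[0,16] mem=[0,0,0,0]
After op 3 (STO M2): stack=[0] mem=[0,0,16,0]
After op 4 (push 18): stack=[0,18] mem=[0,0,16,0]
After op 5 (RCL M2): stack=[0,18,16] mem=[0,0,16,0]
After op 6 (dup): stack=[0,18,16,16] mem=[0,0,16,0]
After op 7 (+): stack=[0,18,32] mem=[0,0,16,0]
After op 8 (+): stack=[0,50] mem=[0,0,16,0]
After op 9 (pop): stack=[0] mem=[0,0,16,0]
After op 10 (pop): stack=[empty] mem=[0,0,16,0]
After op 11 (push 11): stack=[11] mem=[0,0,16,0]

Answer: [11]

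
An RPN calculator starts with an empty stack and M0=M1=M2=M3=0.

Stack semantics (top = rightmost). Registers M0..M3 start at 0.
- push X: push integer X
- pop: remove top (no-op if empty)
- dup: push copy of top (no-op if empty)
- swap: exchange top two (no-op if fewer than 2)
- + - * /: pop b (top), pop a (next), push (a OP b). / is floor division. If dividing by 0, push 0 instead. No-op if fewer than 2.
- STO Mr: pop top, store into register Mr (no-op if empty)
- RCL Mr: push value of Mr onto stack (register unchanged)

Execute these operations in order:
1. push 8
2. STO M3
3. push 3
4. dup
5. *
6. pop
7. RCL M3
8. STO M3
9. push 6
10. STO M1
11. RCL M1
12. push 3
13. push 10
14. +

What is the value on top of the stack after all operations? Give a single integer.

Answer: 13

Derivation:
After op 1 (push 8): stack=[8] mem=[0,0,0,0]
After op 2 (STO M3): stack=[empty] mem=[0,0,0,8]
After op 3 (push 3): stack=[3] mem=[0,0,0,8]
After op 4 (dup): stack=[3,3] mem=[0,0,0,8]
After op 5 (*): stack=[9] mem=[0,0,0,8]
After op 6 (pop): stack=[empty] mem=[0,0,0,8]
After op 7 (RCL M3): stack=[8] mem=[0,0,0,8]
After op 8 (STO M3): stack=[empty] mem=[0,0,0,8]
After op 9 (push 6): stack=[6] mem=[0,0,0,8]
After op 10 (STO M1): stack=[empty] mem=[0,6,0,8]
After op 11 (RCL M1): stack=[6] mem=[0,6,0,8]
After op 12 (push 3): stack=[6,3] mem=[0,6,0,8]
After op 13 (push 10): stack=[6,3,10] mem=[0,6,0,8]
After op 14 (+): stack=[6,13] mem=[0,6,0,8]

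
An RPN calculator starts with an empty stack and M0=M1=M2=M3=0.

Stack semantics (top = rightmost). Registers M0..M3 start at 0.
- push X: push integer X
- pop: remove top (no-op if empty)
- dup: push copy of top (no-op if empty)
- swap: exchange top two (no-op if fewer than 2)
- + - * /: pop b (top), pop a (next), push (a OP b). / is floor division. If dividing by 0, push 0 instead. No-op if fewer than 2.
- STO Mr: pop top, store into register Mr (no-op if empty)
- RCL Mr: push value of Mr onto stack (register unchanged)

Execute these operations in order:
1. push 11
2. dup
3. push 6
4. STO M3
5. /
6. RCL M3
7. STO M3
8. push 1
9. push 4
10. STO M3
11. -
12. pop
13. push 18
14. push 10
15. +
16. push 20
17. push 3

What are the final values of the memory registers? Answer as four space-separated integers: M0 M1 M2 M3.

After op 1 (push 11): stack=[11] mem=[0,0,0,0]
After op 2 (dup): stack=[11,11] mem=[0,0,0,0]
After op 3 (push 6): stack=[11,11,6] mem=[0,0,0,0]
After op 4 (STO M3): stack=[11,11] mem=[0,0,0,6]
After op 5 (/): stack=[1] mem=[0,0,0,6]
After op 6 (RCL M3): stack=[1,6] mem=[0,0,0,6]
After op 7 (STO M3): stack=[1] mem=[0,0,0,6]
After op 8 (push 1): stack=[1,1] mem=[0,0,0,6]
After op 9 (push 4): stack=[1,1,4] mem=[0,0,0,6]
After op 10 (STO M3): stack=[1,1] mem=[0,0,0,4]
After op 11 (-): stack=[0] mem=[0,0,0,4]
After op 12 (pop): stack=[empty] mem=[0,0,0,4]
After op 13 (push 18): stack=[18] mem=[0,0,0,4]
After op 14 (push 10): stack=[18,10] mem=[0,0,0,4]
After op 15 (+): stack=[28] mem=[0,0,0,4]
After op 16 (push 20): stack=[28,20] mem=[0,0,0,4]
After op 17 (push 3): stack=[28,20,3] mem=[0,0,0,4]

Answer: 0 0 0 4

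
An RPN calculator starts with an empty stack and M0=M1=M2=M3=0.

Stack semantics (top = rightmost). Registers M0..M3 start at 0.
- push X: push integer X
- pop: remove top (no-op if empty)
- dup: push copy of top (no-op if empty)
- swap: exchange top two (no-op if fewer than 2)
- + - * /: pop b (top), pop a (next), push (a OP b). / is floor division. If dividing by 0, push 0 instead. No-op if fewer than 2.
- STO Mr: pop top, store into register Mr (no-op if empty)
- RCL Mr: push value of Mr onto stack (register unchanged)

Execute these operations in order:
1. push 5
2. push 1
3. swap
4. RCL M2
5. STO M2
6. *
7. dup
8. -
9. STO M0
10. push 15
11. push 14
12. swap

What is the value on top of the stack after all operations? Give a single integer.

Answer: 15

Derivation:
After op 1 (push 5): stack=[5] mem=[0,0,0,0]
After op 2 (push 1): stack=[5,1] mem=[0,0,0,0]
After op 3 (swap): stack=[1,5] mem=[0,0,0,0]
After op 4 (RCL M2): stack=[1,5,0] mem=[0,0,0,0]
After op 5 (STO M2): stack=[1,5] mem=[0,0,0,0]
After op 6 (*): stack=[5] mem=[0,0,0,0]
After op 7 (dup): stack=[5,5] mem=[0,0,0,0]
After op 8 (-): stack=[0] mem=[0,0,0,0]
After op 9 (STO M0): stack=[empty] mem=[0,0,0,0]
After op 10 (push 15): stack=[15] mem=[0,0,0,0]
After op 11 (push 14): stack=[15,14] mem=[0,0,0,0]
After op 12 (swap): stack=[14,15] mem=[0,0,0,0]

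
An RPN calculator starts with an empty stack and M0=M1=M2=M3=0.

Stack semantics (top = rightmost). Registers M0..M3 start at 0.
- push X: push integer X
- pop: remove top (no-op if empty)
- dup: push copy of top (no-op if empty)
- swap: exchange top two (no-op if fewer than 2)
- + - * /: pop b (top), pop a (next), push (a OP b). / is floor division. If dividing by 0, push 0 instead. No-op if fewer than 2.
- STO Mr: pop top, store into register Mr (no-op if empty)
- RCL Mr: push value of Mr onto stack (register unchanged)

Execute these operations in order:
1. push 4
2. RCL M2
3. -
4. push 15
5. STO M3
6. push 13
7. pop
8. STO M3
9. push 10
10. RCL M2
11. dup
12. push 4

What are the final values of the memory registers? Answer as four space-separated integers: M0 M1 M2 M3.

Answer: 0 0 0 4

Derivation:
After op 1 (push 4): stack=[4] mem=[0,0,0,0]
After op 2 (RCL M2): stack=[4,0] mem=[0,0,0,0]
After op 3 (-): stack=[4] mem=[0,0,0,0]
After op 4 (push 15): stack=[4,15] mem=[0,0,0,0]
After op 5 (STO M3): stack=[4] mem=[0,0,0,15]
After op 6 (push 13): stack=[4,13] mem=[0,0,0,15]
After op 7 (pop): stack=[4] mem=[0,0,0,15]
After op 8 (STO M3): stack=[empty] mem=[0,0,0,4]
After op 9 (push 10): stack=[10] mem=[0,0,0,4]
After op 10 (RCL M2): stack=[10,0] mem=[0,0,0,4]
After op 11 (dup): stack=[10,0,0] mem=[0,0,0,4]
After op 12 (push 4): stack=[10,0,0,4] mem=[0,0,0,4]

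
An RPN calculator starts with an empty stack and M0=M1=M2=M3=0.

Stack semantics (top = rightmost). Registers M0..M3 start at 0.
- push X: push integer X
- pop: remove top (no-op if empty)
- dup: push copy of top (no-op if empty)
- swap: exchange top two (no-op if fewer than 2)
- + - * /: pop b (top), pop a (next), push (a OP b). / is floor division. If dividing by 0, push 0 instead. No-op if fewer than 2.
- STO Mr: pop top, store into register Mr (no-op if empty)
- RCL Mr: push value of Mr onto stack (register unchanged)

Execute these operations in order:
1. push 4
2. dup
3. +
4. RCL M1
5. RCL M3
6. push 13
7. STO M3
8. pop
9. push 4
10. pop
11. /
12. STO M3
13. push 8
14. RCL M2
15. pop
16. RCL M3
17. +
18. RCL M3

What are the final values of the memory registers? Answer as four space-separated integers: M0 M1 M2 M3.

Answer: 0 0 0 0

Derivation:
After op 1 (push 4): stack=[4] mem=[0,0,0,0]
After op 2 (dup): stack=[4,4] mem=[0,0,0,0]
After op 3 (+): stack=[8] mem=[0,0,0,0]
After op 4 (RCL M1): stack=[8,0] mem=[0,0,0,0]
After op 5 (RCL M3): stack=[8,0,0] mem=[0,0,0,0]
After op 6 (push 13): stack=[8,0,0,13] mem=[0,0,0,0]
After op 7 (STO M3): stack=[8,0,0] mem=[0,0,0,13]
After op 8 (pop): stack=[8,0] mem=[0,0,0,13]
After op 9 (push 4): stack=[8,0,4] mem=[0,0,0,13]
After op 10 (pop): stack=[8,0] mem=[0,0,0,13]
After op 11 (/): stack=[0] mem=[0,0,0,13]
After op 12 (STO M3): stack=[empty] mem=[0,0,0,0]
After op 13 (push 8): stack=[8] mem=[0,0,0,0]
After op 14 (RCL M2): stack=[8,0] mem=[0,0,0,0]
After op 15 (pop): stack=[8] mem=[0,0,0,0]
After op 16 (RCL M3): stack=[8,0] mem=[0,0,0,0]
After op 17 (+): stack=[8] mem=[0,0,0,0]
After op 18 (RCL M3): stack=[8,0] mem=[0,0,0,0]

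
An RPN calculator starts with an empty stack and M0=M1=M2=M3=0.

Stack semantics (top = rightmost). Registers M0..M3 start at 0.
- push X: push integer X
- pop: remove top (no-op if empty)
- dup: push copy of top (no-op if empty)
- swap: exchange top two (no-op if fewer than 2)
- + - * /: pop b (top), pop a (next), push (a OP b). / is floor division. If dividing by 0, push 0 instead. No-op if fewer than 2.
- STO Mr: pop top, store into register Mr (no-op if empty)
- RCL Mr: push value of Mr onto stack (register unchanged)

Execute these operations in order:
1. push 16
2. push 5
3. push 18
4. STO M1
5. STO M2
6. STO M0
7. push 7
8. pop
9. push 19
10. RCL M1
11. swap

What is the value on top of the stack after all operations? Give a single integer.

After op 1 (push 16): stack=[16] mem=[0,0,0,0]
After op 2 (push 5): stack=[16,5] mem=[0,0,0,0]
After op 3 (push 18): stack=[16,5,18] mem=[0,0,0,0]
After op 4 (STO M1): stack=[16,5] mem=[0,18,0,0]
After op 5 (STO M2): stack=[16] mem=[0,18,5,0]
After op 6 (STO M0): stack=[empty] mem=[16,18,5,0]
After op 7 (push 7): stack=[7] mem=[16,18,5,0]
After op 8 (pop): stack=[empty] mem=[16,18,5,0]
After op 9 (push 19): stack=[19] mem=[16,18,5,0]
After op 10 (RCL M1): stack=[19,18] mem=[16,18,5,0]
After op 11 (swap): stack=[18,19] mem=[16,18,5,0]

Answer: 19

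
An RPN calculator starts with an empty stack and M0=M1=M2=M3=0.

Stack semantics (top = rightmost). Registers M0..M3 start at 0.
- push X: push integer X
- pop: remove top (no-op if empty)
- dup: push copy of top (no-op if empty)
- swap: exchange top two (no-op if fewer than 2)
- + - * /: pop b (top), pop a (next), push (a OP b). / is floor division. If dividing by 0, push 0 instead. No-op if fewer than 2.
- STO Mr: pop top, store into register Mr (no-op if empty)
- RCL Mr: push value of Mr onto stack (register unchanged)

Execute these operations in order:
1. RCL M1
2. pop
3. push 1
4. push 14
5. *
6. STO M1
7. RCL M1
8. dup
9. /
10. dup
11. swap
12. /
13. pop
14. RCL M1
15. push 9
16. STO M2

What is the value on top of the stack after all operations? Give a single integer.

Answer: 14

Derivation:
After op 1 (RCL M1): stack=[0] mem=[0,0,0,0]
After op 2 (pop): stack=[empty] mem=[0,0,0,0]
After op 3 (push 1): stack=[1] mem=[0,0,0,0]
After op 4 (push 14): stack=[1,14] mem=[0,0,0,0]
After op 5 (*): stack=[14] mem=[0,0,0,0]
After op 6 (STO M1): stack=[empty] mem=[0,14,0,0]
After op 7 (RCL M1): stack=[14] mem=[0,14,0,0]
After op 8 (dup): stack=[14,14] mem=[0,14,0,0]
After op 9 (/): stack=[1] mem=[0,14,0,0]
After op 10 (dup): stack=[1,1] mem=[0,14,0,0]
After op 11 (swap): stack=[1,1] mem=[0,14,0,0]
After op 12 (/): stack=[1] mem=[0,14,0,0]
After op 13 (pop): stack=[empty] mem=[0,14,0,0]
After op 14 (RCL M1): stack=[14] mem=[0,14,0,0]
After op 15 (push 9): stack=[14,9] mem=[0,14,0,0]
After op 16 (STO M2): stack=[14] mem=[0,14,9,0]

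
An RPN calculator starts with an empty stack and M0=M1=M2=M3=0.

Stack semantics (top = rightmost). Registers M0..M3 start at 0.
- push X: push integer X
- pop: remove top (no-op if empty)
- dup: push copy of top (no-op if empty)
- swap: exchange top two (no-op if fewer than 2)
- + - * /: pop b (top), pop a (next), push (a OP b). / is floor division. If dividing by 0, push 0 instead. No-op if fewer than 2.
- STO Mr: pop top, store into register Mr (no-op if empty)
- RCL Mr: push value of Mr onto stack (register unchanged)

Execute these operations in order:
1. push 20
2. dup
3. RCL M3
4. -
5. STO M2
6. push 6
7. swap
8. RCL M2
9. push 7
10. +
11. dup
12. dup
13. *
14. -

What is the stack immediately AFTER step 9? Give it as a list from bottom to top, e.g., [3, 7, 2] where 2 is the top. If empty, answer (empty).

After op 1 (push 20): stack=[20] mem=[0,0,0,0]
After op 2 (dup): stack=[20,20] mem=[0,0,0,0]
After op 3 (RCL M3): stack=[20,20,0] mem=[0,0,0,0]
After op 4 (-): stack=[20,20] mem=[0,0,0,0]
After op 5 (STO M2): stack=[20] mem=[0,0,20,0]
After op 6 (push 6): stack=[20,6] mem=[0,0,20,0]
After op 7 (swap): stack=[6,20] mem=[0,0,20,0]
After op 8 (RCL M2): stack=[6,20,20] mem=[0,0,20,0]
After op 9 (push 7): stack=[6,20,20,7] mem=[0,0,20,0]

[6, 20, 20, 7]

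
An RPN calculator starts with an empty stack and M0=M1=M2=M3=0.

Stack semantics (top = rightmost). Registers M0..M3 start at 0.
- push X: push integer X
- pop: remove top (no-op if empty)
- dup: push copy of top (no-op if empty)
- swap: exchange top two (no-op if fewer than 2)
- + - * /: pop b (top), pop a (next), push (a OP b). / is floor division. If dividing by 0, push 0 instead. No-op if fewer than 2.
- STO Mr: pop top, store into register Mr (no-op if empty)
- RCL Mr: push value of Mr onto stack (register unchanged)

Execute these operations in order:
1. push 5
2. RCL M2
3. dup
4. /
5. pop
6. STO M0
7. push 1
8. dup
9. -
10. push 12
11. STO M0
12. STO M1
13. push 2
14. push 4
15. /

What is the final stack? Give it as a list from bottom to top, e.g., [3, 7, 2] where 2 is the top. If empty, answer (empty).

Answer: [0]

Derivation:
After op 1 (push 5): stack=[5] mem=[0,0,0,0]
After op 2 (RCL M2): stack=[5,0] mem=[0,0,0,0]
After op 3 (dup): stack=[5,0,0] mem=[0,0,0,0]
After op 4 (/): stack=[5,0] mem=[0,0,0,0]
After op 5 (pop): stack=[5] mem=[0,0,0,0]
After op 6 (STO M0): stack=[empty] mem=[5,0,0,0]
After op 7 (push 1): stack=[1] mem=[5,0,0,0]
After op 8 (dup): stack=[1,1] mem=[5,0,0,0]
After op 9 (-): stack=[0] mem=[5,0,0,0]
After op 10 (push 12): stack=[0,12] mem=[5,0,0,0]
After op 11 (STO M0): stack=[0] mem=[12,0,0,0]
After op 12 (STO M1): stack=[empty] mem=[12,0,0,0]
After op 13 (push 2): stack=[2] mem=[12,0,0,0]
After op 14 (push 4): stack=[2,4] mem=[12,0,0,0]
After op 15 (/): stack=[0] mem=[12,0,0,0]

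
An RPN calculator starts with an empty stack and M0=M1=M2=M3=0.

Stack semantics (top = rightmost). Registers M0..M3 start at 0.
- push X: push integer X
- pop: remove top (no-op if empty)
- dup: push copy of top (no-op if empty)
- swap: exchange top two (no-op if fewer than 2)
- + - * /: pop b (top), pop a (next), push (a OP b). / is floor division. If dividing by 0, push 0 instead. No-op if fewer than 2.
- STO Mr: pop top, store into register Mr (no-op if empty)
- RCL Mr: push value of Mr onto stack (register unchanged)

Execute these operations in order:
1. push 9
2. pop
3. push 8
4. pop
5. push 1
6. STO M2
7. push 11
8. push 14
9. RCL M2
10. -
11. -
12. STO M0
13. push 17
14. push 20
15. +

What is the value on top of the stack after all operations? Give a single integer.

After op 1 (push 9): stack=[9] mem=[0,0,0,0]
After op 2 (pop): stack=[empty] mem=[0,0,0,0]
After op 3 (push 8): stack=[8] mem=[0,0,0,0]
After op 4 (pop): stack=[empty] mem=[0,0,0,0]
After op 5 (push 1): stack=[1] mem=[0,0,0,0]
After op 6 (STO M2): stack=[empty] mem=[0,0,1,0]
After op 7 (push 11): stack=[11] mem=[0,0,1,0]
After op 8 (push 14): stack=[11,14] mem=[0,0,1,0]
After op 9 (RCL M2): stack=[11,14,1] mem=[0,0,1,0]
After op 10 (-): stack=[11,13] mem=[0,0,1,0]
After op 11 (-): stack=[-2] mem=[0,0,1,0]
After op 12 (STO M0): stack=[empty] mem=[-2,0,1,0]
After op 13 (push 17): stack=[17] mem=[-2,0,1,0]
After op 14 (push 20): stack=[17,20] mem=[-2,0,1,0]
After op 15 (+): stack=[37] mem=[-2,0,1,0]

Answer: 37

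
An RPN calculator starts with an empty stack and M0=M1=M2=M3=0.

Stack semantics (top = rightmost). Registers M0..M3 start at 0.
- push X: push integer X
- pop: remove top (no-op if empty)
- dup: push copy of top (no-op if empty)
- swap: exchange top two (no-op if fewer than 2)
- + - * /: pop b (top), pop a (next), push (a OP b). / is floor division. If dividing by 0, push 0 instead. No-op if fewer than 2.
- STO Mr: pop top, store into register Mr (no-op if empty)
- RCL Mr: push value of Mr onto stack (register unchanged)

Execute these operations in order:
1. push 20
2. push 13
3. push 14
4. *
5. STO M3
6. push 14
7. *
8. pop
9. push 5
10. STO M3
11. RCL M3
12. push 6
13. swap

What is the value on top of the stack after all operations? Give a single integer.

Answer: 5

Derivation:
After op 1 (push 20): stack=[20] mem=[0,0,0,0]
After op 2 (push 13): stack=[20,13] mem=[0,0,0,0]
After op 3 (push 14): stack=[20,13,14] mem=[0,0,0,0]
After op 4 (*): stack=[20,182] mem=[0,0,0,0]
After op 5 (STO M3): stack=[20] mem=[0,0,0,182]
After op 6 (push 14): stack=[20,14] mem=[0,0,0,182]
After op 7 (*): stack=[280] mem=[0,0,0,182]
After op 8 (pop): stack=[empty] mem=[0,0,0,182]
After op 9 (push 5): stack=[5] mem=[0,0,0,182]
After op 10 (STO M3): stack=[empty] mem=[0,0,0,5]
After op 11 (RCL M3): stack=[5] mem=[0,0,0,5]
After op 12 (push 6): stack=[5,6] mem=[0,0,0,5]
After op 13 (swap): stack=[6,5] mem=[0,0,0,5]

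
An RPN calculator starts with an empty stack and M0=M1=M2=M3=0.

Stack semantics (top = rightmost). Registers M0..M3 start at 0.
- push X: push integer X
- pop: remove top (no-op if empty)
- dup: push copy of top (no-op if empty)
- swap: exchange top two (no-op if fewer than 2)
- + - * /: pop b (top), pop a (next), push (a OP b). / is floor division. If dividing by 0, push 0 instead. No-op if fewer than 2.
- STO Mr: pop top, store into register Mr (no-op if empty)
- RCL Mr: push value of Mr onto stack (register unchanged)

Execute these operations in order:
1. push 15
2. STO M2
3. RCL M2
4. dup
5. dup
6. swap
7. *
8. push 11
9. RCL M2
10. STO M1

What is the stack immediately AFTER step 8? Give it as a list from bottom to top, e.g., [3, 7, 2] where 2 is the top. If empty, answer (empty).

After op 1 (push 15): stack=[15] mem=[0,0,0,0]
After op 2 (STO M2): stack=[empty] mem=[0,0,15,0]
After op 3 (RCL M2): stack=[15] mem=[0,0,15,0]
After op 4 (dup): stack=[15,15] mem=[0,0,15,0]
After op 5 (dup): stack=[15,15,15] mem=[0,0,15,0]
After op 6 (swap): stack=[15,15,15] mem=[0,0,15,0]
After op 7 (*): stack=[15,225] mem=[0,0,15,0]
After op 8 (push 11): stack=[15,225,11] mem=[0,0,15,0]

[15, 225, 11]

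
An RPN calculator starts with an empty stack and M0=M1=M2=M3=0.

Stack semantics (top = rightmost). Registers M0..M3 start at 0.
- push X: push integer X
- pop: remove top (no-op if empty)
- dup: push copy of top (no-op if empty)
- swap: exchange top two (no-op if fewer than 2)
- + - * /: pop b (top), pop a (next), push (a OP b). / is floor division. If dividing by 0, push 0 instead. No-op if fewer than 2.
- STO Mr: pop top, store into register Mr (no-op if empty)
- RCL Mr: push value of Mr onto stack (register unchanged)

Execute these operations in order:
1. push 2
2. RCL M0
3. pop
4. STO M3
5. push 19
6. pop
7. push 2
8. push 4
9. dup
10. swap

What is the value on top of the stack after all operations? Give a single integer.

Answer: 4

Derivation:
After op 1 (push 2): stack=[2] mem=[0,0,0,0]
After op 2 (RCL M0): stack=[2,0] mem=[0,0,0,0]
After op 3 (pop): stack=[2] mem=[0,0,0,0]
After op 4 (STO M3): stack=[empty] mem=[0,0,0,2]
After op 5 (push 19): stack=[19] mem=[0,0,0,2]
After op 6 (pop): stack=[empty] mem=[0,0,0,2]
After op 7 (push 2): stack=[2] mem=[0,0,0,2]
After op 8 (push 4): stack=[2,4] mem=[0,0,0,2]
After op 9 (dup): stack=[2,4,4] mem=[0,0,0,2]
After op 10 (swap): stack=[2,4,4] mem=[0,0,0,2]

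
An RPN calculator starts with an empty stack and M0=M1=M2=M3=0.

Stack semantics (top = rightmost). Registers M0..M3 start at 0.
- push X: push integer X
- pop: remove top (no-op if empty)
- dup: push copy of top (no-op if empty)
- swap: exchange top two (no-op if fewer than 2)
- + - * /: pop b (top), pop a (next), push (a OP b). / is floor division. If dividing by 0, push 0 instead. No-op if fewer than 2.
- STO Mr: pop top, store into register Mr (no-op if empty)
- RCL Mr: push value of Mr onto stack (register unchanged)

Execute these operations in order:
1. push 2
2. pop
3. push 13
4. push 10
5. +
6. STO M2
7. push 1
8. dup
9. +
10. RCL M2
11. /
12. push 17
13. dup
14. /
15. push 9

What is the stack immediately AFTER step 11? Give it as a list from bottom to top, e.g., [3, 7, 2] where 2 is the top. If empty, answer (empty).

After op 1 (push 2): stack=[2] mem=[0,0,0,0]
After op 2 (pop): stack=[empty] mem=[0,0,0,0]
After op 3 (push 13): stack=[13] mem=[0,0,0,0]
After op 4 (push 10): stack=[13,10] mem=[0,0,0,0]
After op 5 (+): stack=[23] mem=[0,0,0,0]
After op 6 (STO M2): stack=[empty] mem=[0,0,23,0]
After op 7 (push 1): stack=[1] mem=[0,0,23,0]
After op 8 (dup): stack=[1,1] mem=[0,0,23,0]
After op 9 (+): stack=[2] mem=[0,0,23,0]
After op 10 (RCL M2): stack=[2,23] mem=[0,0,23,0]
After op 11 (/): stack=[0] mem=[0,0,23,0]

[0]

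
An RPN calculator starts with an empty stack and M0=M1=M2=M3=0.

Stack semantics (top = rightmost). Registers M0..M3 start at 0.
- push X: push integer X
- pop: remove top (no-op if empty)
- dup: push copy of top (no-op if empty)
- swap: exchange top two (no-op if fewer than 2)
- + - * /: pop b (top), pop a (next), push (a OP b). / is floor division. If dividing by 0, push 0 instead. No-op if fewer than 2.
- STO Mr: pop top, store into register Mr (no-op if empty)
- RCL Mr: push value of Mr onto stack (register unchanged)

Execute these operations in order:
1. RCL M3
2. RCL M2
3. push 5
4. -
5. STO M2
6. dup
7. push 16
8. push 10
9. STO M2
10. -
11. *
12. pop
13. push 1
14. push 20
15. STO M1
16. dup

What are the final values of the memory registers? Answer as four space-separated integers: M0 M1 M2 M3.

Answer: 0 20 10 0

Derivation:
After op 1 (RCL M3): stack=[0] mem=[0,0,0,0]
After op 2 (RCL M2): stack=[0,0] mem=[0,0,0,0]
After op 3 (push 5): stack=[0,0,5] mem=[0,0,0,0]
After op 4 (-): stack=[0,-5] mem=[0,0,0,0]
After op 5 (STO M2): stack=[0] mem=[0,0,-5,0]
After op 6 (dup): stack=[0,0] mem=[0,0,-5,0]
After op 7 (push 16): stack=[0,0,16] mem=[0,0,-5,0]
After op 8 (push 10): stack=[0,0,16,10] mem=[0,0,-5,0]
After op 9 (STO M2): stack=[0,0,16] mem=[0,0,10,0]
After op 10 (-): stack=[0,-16] mem=[0,0,10,0]
After op 11 (*): stack=[0] mem=[0,0,10,0]
After op 12 (pop): stack=[empty] mem=[0,0,10,0]
After op 13 (push 1): stack=[1] mem=[0,0,10,0]
After op 14 (push 20): stack=[1,20] mem=[0,0,10,0]
After op 15 (STO M1): stack=[1] mem=[0,20,10,0]
After op 16 (dup): stack=[1,1] mem=[0,20,10,0]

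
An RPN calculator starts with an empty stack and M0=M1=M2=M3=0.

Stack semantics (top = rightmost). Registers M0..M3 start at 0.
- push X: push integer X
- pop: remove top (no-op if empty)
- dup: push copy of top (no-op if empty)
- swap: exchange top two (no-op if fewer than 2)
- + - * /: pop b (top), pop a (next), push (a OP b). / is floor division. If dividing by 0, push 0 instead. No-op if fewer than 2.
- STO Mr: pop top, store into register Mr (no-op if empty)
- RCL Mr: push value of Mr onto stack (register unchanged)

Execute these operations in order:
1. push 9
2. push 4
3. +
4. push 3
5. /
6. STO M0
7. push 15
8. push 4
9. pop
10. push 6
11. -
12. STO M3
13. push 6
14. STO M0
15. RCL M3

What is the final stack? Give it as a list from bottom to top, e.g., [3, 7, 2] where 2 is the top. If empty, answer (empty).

Answer: [9]

Derivation:
After op 1 (push 9): stack=[9] mem=[0,0,0,0]
After op 2 (push 4): stack=[9,4] mem=[0,0,0,0]
After op 3 (+): stack=[13] mem=[0,0,0,0]
After op 4 (push 3): stack=[13,3] mem=[0,0,0,0]
After op 5 (/): stack=[4] mem=[0,0,0,0]
After op 6 (STO M0): stack=[empty] mem=[4,0,0,0]
After op 7 (push 15): stack=[15] mem=[4,0,0,0]
After op 8 (push 4): stack=[15,4] mem=[4,0,0,0]
After op 9 (pop): stack=[15] mem=[4,0,0,0]
After op 10 (push 6): stack=[15,6] mem=[4,0,0,0]
After op 11 (-): stack=[9] mem=[4,0,0,0]
After op 12 (STO M3): stack=[empty] mem=[4,0,0,9]
After op 13 (push 6): stack=[6] mem=[4,0,0,9]
After op 14 (STO M0): stack=[empty] mem=[6,0,0,9]
After op 15 (RCL M3): stack=[9] mem=[6,0,0,9]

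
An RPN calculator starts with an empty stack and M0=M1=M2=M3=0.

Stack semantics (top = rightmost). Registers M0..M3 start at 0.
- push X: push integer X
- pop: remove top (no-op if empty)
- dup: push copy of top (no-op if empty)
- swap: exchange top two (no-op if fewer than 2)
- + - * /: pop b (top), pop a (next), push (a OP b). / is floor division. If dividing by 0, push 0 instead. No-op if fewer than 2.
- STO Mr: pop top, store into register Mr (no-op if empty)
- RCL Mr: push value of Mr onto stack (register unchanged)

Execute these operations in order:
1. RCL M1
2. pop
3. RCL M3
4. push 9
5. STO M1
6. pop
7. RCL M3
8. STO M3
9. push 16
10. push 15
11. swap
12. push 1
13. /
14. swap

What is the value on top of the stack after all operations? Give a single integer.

After op 1 (RCL M1): stack=[0] mem=[0,0,0,0]
After op 2 (pop): stack=[empty] mem=[0,0,0,0]
After op 3 (RCL M3): stack=[0] mem=[0,0,0,0]
After op 4 (push 9): stack=[0,9] mem=[0,0,0,0]
After op 5 (STO M1): stack=[0] mem=[0,9,0,0]
After op 6 (pop): stack=[empty] mem=[0,9,0,0]
After op 7 (RCL M3): stack=[0] mem=[0,9,0,0]
After op 8 (STO M3): stack=[empty] mem=[0,9,0,0]
After op 9 (push 16): stack=[16] mem=[0,9,0,0]
After op 10 (push 15): stack=[16,15] mem=[0,9,0,0]
After op 11 (swap): stack=[15,16] mem=[0,9,0,0]
After op 12 (push 1): stack=[15,16,1] mem=[0,9,0,0]
After op 13 (/): stack=[15,16] mem=[0,9,0,0]
After op 14 (swap): stack=[16,15] mem=[0,9,0,0]

Answer: 15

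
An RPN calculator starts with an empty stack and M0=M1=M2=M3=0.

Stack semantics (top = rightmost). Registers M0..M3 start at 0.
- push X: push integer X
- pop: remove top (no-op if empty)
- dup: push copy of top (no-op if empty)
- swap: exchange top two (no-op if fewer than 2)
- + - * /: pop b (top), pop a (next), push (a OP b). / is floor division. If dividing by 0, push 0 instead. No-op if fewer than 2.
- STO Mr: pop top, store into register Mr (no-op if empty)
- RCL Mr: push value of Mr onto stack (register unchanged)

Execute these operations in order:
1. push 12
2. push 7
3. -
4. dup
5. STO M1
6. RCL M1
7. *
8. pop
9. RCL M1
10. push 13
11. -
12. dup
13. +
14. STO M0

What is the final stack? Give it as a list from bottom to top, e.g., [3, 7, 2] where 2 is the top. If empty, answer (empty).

Answer: (empty)

Derivation:
After op 1 (push 12): stack=[12] mem=[0,0,0,0]
After op 2 (push 7): stack=[12,7] mem=[0,0,0,0]
After op 3 (-): stack=[5] mem=[0,0,0,0]
After op 4 (dup): stack=[5,5] mem=[0,0,0,0]
After op 5 (STO M1): stack=[5] mem=[0,5,0,0]
After op 6 (RCL M1): stack=[5,5] mem=[0,5,0,0]
After op 7 (*): stack=[25] mem=[0,5,0,0]
After op 8 (pop): stack=[empty] mem=[0,5,0,0]
After op 9 (RCL M1): stack=[5] mem=[0,5,0,0]
After op 10 (push 13): stack=[5,13] mem=[0,5,0,0]
After op 11 (-): stack=[-8] mem=[0,5,0,0]
After op 12 (dup): stack=[-8,-8] mem=[0,5,0,0]
After op 13 (+): stack=[-16] mem=[0,5,0,0]
After op 14 (STO M0): stack=[empty] mem=[-16,5,0,0]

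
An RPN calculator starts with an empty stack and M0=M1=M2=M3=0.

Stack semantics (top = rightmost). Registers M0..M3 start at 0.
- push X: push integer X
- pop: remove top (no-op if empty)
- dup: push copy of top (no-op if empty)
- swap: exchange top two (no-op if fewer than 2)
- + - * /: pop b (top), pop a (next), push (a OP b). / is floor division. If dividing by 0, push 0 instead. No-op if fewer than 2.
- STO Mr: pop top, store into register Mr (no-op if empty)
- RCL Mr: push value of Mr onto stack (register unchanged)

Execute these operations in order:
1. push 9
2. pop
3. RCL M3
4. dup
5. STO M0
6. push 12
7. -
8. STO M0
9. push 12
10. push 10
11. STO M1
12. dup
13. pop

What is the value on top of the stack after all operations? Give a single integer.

After op 1 (push 9): stack=[9] mem=[0,0,0,0]
After op 2 (pop): stack=[empty] mem=[0,0,0,0]
After op 3 (RCL M3): stack=[0] mem=[0,0,0,0]
After op 4 (dup): stack=[0,0] mem=[0,0,0,0]
After op 5 (STO M0): stack=[0] mem=[0,0,0,0]
After op 6 (push 12): stack=[0,12] mem=[0,0,0,0]
After op 7 (-): stack=[-12] mem=[0,0,0,0]
After op 8 (STO M0): stack=[empty] mem=[-12,0,0,0]
After op 9 (push 12): stack=[12] mem=[-12,0,0,0]
After op 10 (push 10): stack=[12,10] mem=[-12,0,0,0]
After op 11 (STO M1): stack=[12] mem=[-12,10,0,0]
After op 12 (dup): stack=[12,12] mem=[-12,10,0,0]
After op 13 (pop): stack=[12] mem=[-12,10,0,0]

Answer: 12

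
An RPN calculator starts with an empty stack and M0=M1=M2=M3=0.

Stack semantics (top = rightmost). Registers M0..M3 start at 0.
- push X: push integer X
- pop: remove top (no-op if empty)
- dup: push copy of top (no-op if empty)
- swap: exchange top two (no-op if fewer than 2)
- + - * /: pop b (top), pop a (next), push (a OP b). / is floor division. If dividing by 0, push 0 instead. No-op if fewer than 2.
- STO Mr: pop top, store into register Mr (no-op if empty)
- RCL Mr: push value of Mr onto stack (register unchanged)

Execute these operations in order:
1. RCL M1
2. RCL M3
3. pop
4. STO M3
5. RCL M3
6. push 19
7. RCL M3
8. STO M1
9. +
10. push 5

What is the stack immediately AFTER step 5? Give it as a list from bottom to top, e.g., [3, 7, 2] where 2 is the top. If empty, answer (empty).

After op 1 (RCL M1): stack=[0] mem=[0,0,0,0]
After op 2 (RCL M3): stack=[0,0] mem=[0,0,0,0]
After op 3 (pop): stack=[0] mem=[0,0,0,0]
After op 4 (STO M3): stack=[empty] mem=[0,0,0,0]
After op 5 (RCL M3): stack=[0] mem=[0,0,0,0]

[0]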